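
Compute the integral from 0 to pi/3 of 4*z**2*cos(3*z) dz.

-8*pi/27

Integrate by parts twice (u = z^2, dv = 4*cos(3*z) dz).
An antiderivative is F(z) = 4*z**2*sin(3*z)/3 + 8*z*cos(3*z)/9 - 8*sin(3*z)/27.
Then F(pi/3) - F(0) = (-8*pi/27) - (0) = -8*pi/27.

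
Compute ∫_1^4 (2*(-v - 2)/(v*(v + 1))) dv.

Factor the denominator: v**2 + v = (v + 1)v.
Partial fractions: 2*(-v - 2)/(v*(v + 1)) = 2/(v + 1) - 4/v.
An antiderivative is F(v) = -4*log(v) + 2*log(v + 1).
Then F(4) - F(1) = (-8*log(2) + 2*log(5)) - (log(4)) = -10*log(2) + 2*log(5).

-10*log(2) + 2*log(5)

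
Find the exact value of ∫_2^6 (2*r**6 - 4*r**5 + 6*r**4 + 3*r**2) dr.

6130384/105

By the power rule, an antiderivative is F(r) = 2*r**7/7 - 2*r**6/3 + 6*r**5/5 + r**3.
Then F(6) - F(2) = (2044872/35) - (4232/105) = 6130384/105.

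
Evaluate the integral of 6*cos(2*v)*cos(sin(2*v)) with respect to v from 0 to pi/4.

3*sin(1)

Let u = sin(2*v), so du = 2*cos(2*v) dv. When v = 0, u = 0; when v = pi/4, u = 1.
The integral becomes 3·∫ cos(u) du from 0 to 1, with antiderivative 3*sin(u).
Back in v: F(v) = 3*sin(sin(2*v)).
Then F(pi/4) - F(0) = (3*sin(1)) - (0) = 3*sin(1).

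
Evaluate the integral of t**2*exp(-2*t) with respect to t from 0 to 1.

Integrate by parts twice (u = t^2, dv = exp(-2*t) dt).
An antiderivative is F(t) = (-2*t**2 - 2*t - 1)*exp(-2*t)/4.
Then F(1) - F(0) = (-5*exp(-2)/4) - (-1/4) = (-5 + exp(2))*exp(-2)/4.

(-5 + exp(2))*exp(-2)/4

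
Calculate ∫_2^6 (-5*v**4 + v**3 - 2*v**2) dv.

-22688/3

By the power rule, an antiderivative is F(v) = -v**5 + v**4/4 - 2*v**3/3.
Then F(6) - F(2) = (-7596) - (-100/3) = -22688/3.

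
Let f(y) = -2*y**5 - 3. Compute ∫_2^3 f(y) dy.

By the power rule, an antiderivative is F(y) = -y**6/3 - 3*y.
Then F(3) - F(2) = (-252) - (-82/3) = -674/3.

-674/3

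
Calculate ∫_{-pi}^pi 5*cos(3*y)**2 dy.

Use the identity cos^2(3*y) = (1 + cos(6*y))/2.
An antiderivative is F(y) = 5*y/2 + 5*sin(6*y)/12.
Then F(pi) - F(-pi) = (5*pi/2) - (-5*pi/2) = 5*pi.

5*pi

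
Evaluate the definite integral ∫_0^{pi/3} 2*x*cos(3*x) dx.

Integrate by parts once (u = x, dv = 2*cos(3*x) dx).
An antiderivative is F(x) = 2*x*sin(3*x)/3 + 2*cos(3*x)/9.
Then F(pi/3) - F(0) = (-2/9) - (2/9) = -4/9.

-4/9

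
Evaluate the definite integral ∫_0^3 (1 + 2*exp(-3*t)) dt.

An antiderivative is F(t) = t - 2*exp(-3*t)/3.
Then F(3) - F(0) = (3 - 2*exp(-9)/3) - (-2/3) = 11/3 - 2*exp(-9)/3.

11/3 - 2*exp(-9)/3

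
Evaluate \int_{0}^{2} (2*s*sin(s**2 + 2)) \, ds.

-cos(6) + cos(2)

Let u = s**2 + 2, so du = 2*s ds. When s = 0, u = 2; when s = 2, u = 6.
The integral becomes ∫ sin(u) du from 2 to 6, with antiderivative -cos(u).
Back in s: F(s) = -cos(s**2 + 2).
Then F(2) - F(0) = (-cos(6)) - (-cos(2)) = -cos(6) + cos(2).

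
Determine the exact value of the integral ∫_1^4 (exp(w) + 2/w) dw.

-exp(1) + log(16) + exp(4)

An antiderivative is F(w) = exp(w) + 2*log(w).
Then F(4) - F(1) = (log(16) + exp(4)) - (exp(1)) = -exp(1) + log(16) + exp(4).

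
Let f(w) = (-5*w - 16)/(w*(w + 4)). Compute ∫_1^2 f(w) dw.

log(5/96)

Factor the denominator: w**2 + 4*w = (w + 4)w.
Partial fractions: (-5*w - 16)/(w*(w + 4)) = -1/(w + 4) - 4/w.
An antiderivative is F(w) = -4*log(w) - log(w + 4).
Then F(2) - F(1) = (-log(96)) - (-log(5)) = log(5/96).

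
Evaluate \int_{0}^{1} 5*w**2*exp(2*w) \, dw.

Integrate by parts twice (u = w^2, dv = 5*exp(2*w) dw).
An antiderivative is F(w) = (10*w**2 - 10*w + 5)*exp(2*w)/4.
Then F(1) - F(0) = (5*exp(2)/4) - (5/4) = -5/4 + 5*exp(2)/4.

-5/4 + 5*exp(2)/4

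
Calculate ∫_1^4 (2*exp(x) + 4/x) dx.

An antiderivative is F(x) = 2*exp(x) + 4*log(x).
Then F(4) - F(1) = (8*log(2) + 2*exp(4)) - (2*exp(1)) = -2*exp(1) + 8*log(2) + 2*exp(4).

-2*exp(1) + 8*log(2) + 2*exp(4)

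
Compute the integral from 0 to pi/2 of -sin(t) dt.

-1

An antiderivative is F(t) = cos(t).
Then F(pi/2) - F(0) = (0) - (1) = -1.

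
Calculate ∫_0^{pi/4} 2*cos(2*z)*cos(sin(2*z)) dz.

Let u = sin(2*z), so du = 2*cos(2*z) dz. When z = 0, u = 0; when z = pi/4, u = 1.
The integral becomes ∫ cos(u) du from 0 to 1, with antiderivative sin(u).
Back in z: F(z) = sin(sin(2*z)).
Then F(pi/4) - F(0) = (sin(1)) - (0) = sin(1).

sin(1)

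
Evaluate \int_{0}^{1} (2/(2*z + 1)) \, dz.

An antiderivative is F(z) = log(2*z + 1).
Then F(1) - F(0) = (log(3)) - (0) = log(3).

log(3)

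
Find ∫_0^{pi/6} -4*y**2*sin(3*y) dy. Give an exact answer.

Integrate by parts twice (u = y^2, dv = -4*sin(3*y) dy).
An antiderivative is F(y) = 4*y**2*cos(3*y)/3 - 8*y*sin(3*y)/9 - 8*cos(3*y)/27.
Then F(pi/6) - F(0) = (-4*pi/27) - (-8/27) = 8/27 - 4*pi/27.

8/27 - 4*pi/27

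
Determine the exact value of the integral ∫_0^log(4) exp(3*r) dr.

Let u = exp(r), so du = exp(r) dr. When r = 0, u = 1; when r = log(4), u = 4.
The integral becomes ∫ u**2 du from 1 to 4, with antiderivative u**3/3.
Back in r: F(r) = exp(3*r)/3.
Then F(log(4)) - F(0) = (64/3) - (1/3) = 21.

21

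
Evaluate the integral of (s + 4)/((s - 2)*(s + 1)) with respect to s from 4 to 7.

Factor the denominator: s**2 - s - 2 = (s + 1)(s - 2).
Partial fractions: (s + 4)/((s - 2)*(s + 1)) = -1/(s + 1) + 2/(s - 2).
An antiderivative is F(s) = 2*log(s - 2) - log(s + 1).
Then F(7) - F(4) = (log(25/8)) - (log(4/5)) = -5*log(2) + 3*log(5).

-5*log(2) + 3*log(5)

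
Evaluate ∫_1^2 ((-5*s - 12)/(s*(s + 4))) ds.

Factor the denominator: s**2 + 4*s = (s + 4)s.
Partial fractions: (-5*s - 12)/(s*(s + 4)) = -2/(s + 4) - 3/s.
An antiderivative is F(s) = -3*log(s) - 2*log(s + 4).
Then F(2) - F(1) = (-5*log(2) - 2*log(3)) - (-log(25)) = -5*log(2) - 2*log(3) + 2*log(5).

-5*log(2) - 2*log(3) + 2*log(5)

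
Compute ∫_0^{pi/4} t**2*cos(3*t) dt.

Integrate by parts twice (u = t^2, dv = cos(3*t) dt).
An antiderivative is F(t) = t**2*sin(3*t)/3 + 2*t*cos(3*t)/9 - 2*sin(3*t)/27.
Then F(pi/4) - F(0) = (sqrt(2)*(-24*pi - 32 + 9*pi**2)/864) - (0) = sqrt(2)*(-24*pi - 32 + 9*pi**2)/864.

sqrt(2)*(-24*pi - 32 + 9*pi**2)/864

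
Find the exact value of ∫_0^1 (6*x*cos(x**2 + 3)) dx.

3*sin(4) - 3*sin(3)

Let u = x**2 + 3, so du = 2*x dx. When x = 0, u = 3; when x = 1, u = 4.
The integral becomes 3·∫ cos(u) du from 3 to 4, with antiderivative 3*sin(u).
Back in x: F(x) = 3*sin(x**2 + 3).
Then F(1) - F(0) = (3*sin(4)) - (3*sin(3)) = 3*sin(4) - 3*sin(3).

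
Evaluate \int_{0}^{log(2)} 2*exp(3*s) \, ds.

Let u = exp(s), so du = exp(s) ds. When s = 0, u = 1; when s = log(2), u = 2.
The integral becomes 2·∫ u**2 du from 1 to 2, with antiderivative 2*u**3/3.
Back in s: F(s) = 2*exp(3*s)/3.
Then F(log(2)) - F(0) = (16/3) - (2/3) = 14/3.

14/3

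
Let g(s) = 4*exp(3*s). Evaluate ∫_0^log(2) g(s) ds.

28/3

Let u = exp(s), so du = exp(s) ds. When s = 0, u = 1; when s = log(2), u = 2.
The integral becomes 4·∫ u**2 du from 1 to 2, with antiderivative 4*u**3/3.
Back in s: F(s) = 4*exp(3*s)/3.
Then F(log(2)) - F(0) = (32/3) - (4/3) = 28/3.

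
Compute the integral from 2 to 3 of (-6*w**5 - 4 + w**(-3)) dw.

By the power rule, an antiderivative is F(w) = -w**6 - 4*w - 1/(2*w**2).
Then F(3) - F(2) = (-13339/18) - (-577/8) = -48163/72.

-48163/72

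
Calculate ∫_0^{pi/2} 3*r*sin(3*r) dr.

Integrate by parts once (u = r, dv = 3*sin(3*r) dr).
An antiderivative is F(r) = -r*cos(3*r) + sin(3*r)/3.
Then F(pi/2) - F(0) = (-1/3) - (0) = -1/3.

-1/3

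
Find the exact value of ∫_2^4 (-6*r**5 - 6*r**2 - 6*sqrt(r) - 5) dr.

-4186 + 8*sqrt(2)

By the power rule, an antiderivative is F(r) = -r**6 - 4*r**(3/2) - 2*r**3 - 5*r.
Then F(4) - F(2) = (-4276) - (-90 - 8*sqrt(2)) = -4186 + 8*sqrt(2).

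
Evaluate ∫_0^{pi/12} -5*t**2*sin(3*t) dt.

-5*sqrt(2)/27 - 5*sqrt(2)*pi/108 + 5*sqrt(2)*pi**2/864 + 10/27

Integrate by parts twice (u = t^2, dv = -5*sin(3*t) dt).
An antiderivative is F(t) = 5*t**2*cos(3*t)/3 - 10*t*sin(3*t)/9 - 10*cos(3*t)/27.
Then F(pi/12) - F(0) = (5*sqrt(2)*(-32 - 8*pi + pi**2)/864) - (-10/27) = -5*sqrt(2)/27 - 5*sqrt(2)*pi/108 + 5*sqrt(2)*pi**2/864 + 10/27.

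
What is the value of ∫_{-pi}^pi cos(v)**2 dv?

Use the identity cos^2(v) = (1 + cos(2*v))/2.
An antiderivative is F(v) = v/2 + sin(2*v)/4.
Then F(pi) - F(-pi) = (pi/2) - (-pi/2) = pi.

pi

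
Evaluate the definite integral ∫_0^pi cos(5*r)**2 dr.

Use the identity cos^2(5*r) = (1 + cos(10*r))/2.
An antiderivative is F(r) = r/2 + sin(10*r)/20.
Then F(pi) - F(0) = (pi/2) - (0) = pi/2.

pi/2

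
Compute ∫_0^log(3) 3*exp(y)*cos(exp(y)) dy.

Let u = exp(y), so du = exp(y) dy. When y = 0, u = 1; when y = log(3), u = 3.
The integral becomes 3·∫ cos(u) du from 1 to 3, with antiderivative 3*sin(u).
Back in y: F(y) = 3*sin(exp(y)).
Then F(log(3)) - F(0) = (3*sin(3)) - (3*sin(1)) = -3*sin(1) + 3*sin(3).

-3*sin(1) + 3*sin(3)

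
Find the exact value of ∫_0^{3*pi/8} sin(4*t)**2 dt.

3*pi/16

Use the identity sin^2(4*t) = (1 - cos(8*t))/2.
An antiderivative is F(t) = t/2 - sin(8*t)/16.
Then F(3*pi/8) - F(0) = (3*pi/16) - (0) = 3*pi/16.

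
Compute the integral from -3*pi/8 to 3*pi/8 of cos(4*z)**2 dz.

Use the identity cos^2(4*z) = (1 + cos(8*z))/2.
An antiderivative is F(z) = z/2 + sin(8*z)/16.
Then F(3*pi/8) - F(-3*pi/8) = (3*pi/16) - (-3*pi/16) = 3*pi/8.

3*pi/8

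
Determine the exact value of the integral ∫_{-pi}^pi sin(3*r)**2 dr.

pi

Use the identity sin^2(3*r) = (1 - cos(6*r))/2.
An antiderivative is F(r) = r/2 - sin(6*r)/12.
Then F(pi) - F(-pi) = (pi/2) - (-pi/2) = pi.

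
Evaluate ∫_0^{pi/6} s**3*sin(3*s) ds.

-2/27 + pi**2/108

Integrate by parts 3 times (u = s^3, dv = sin(3*s) ds).
An antiderivative is F(s) = -s**3*cos(3*s)/3 + s**2*sin(3*s)/3 + 2*s*cos(3*s)/9 - 2*sin(3*s)/27.
Then F(pi/6) - F(0) = (-2/27 + pi**2/108) - (0) = -2/27 + pi**2/108.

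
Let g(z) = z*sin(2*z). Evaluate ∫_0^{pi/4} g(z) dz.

1/4

Integrate by parts once (u = z, dv = sin(2*z) dz).
An antiderivative is F(z) = -z*cos(2*z)/2 + sin(2*z)/4.
Then F(pi/4) - F(0) = (1/4) - (0) = 1/4.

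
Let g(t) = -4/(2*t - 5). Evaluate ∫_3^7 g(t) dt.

-log(81)

An antiderivative is F(t) = -2*log(2*t - 5).
Then F(7) - F(3) = (-log(81)) - (0) = -log(81).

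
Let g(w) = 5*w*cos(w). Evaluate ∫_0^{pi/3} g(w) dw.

Integrate by parts once (u = w, dv = 5*cos(w) dw).
An antiderivative is F(w) = 5*w*sin(w) + 5*cos(w).
Then F(pi/3) - F(0) = (5/2 + 5*sqrt(3)*pi/6) - (5) = -5/2 + 5*sqrt(3)*pi/6.

-5/2 + 5*sqrt(3)*pi/6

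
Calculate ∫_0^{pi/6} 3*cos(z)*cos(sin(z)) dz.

3*sin(1/2)

Let u = sin(z), so du = cos(z) dz. When z = 0, u = 0; when z = pi/6, u = 1/2.
The integral becomes 3·∫ cos(u) du from 0 to 1/2, with antiderivative 3*sin(u).
Back in z: F(z) = 3*sin(sin(z)).
Then F(pi/6) - F(0) = (3*sin(1/2)) - (0) = 3*sin(1/2).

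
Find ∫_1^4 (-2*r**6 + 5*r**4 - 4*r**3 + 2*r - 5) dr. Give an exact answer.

By the power rule, an antiderivative is F(r) = -2*r**7/7 + r**5 - r**4 + r**2 - 5*r.
Then F(4) - F(1) = (-27420/7) - (-30/7) = -27390/7.

-27390/7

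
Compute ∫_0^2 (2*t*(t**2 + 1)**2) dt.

Let u = t**2 + 1, so du = 2*t dt. When t = 0, u = 1; when t = 2, u = 5.
The integral becomes ∫ u**2 du from 1 to 5, with antiderivative u**3/3.
Back in t: F(t) = (t**2 + 1)**3/3.
Then F(2) - F(0) = (125/3) - (1/3) = 124/3.

124/3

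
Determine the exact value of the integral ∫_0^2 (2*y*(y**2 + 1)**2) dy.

Let u = y**2 + 1, so du = 2*y dy. When y = 0, u = 1; when y = 2, u = 5.
The integral becomes ∫ u**2 du from 1 to 5, with antiderivative u**3/3.
Back in y: F(y) = (y**2 + 1)**3/3.
Then F(2) - F(0) = (125/3) - (1/3) = 124/3.

124/3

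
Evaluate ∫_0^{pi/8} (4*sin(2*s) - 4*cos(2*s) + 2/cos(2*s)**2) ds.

3 - 2*sqrt(2)

An antiderivative is F(s) = -2*sin(2*s) - 2*cos(2*s) + tan(2*s).
Then F(pi/8) - F(0) = (1 - 2*sqrt(2)) - (-2) = 3 - 2*sqrt(2).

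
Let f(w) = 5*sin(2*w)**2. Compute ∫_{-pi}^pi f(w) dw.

5*pi

Use the identity sin^2(2*w) = (1 - cos(4*w))/2.
An antiderivative is F(w) = 5*w/2 - 5*sin(4*w)/8.
Then F(pi) - F(-pi) = (5*pi/2) - (-5*pi/2) = 5*pi.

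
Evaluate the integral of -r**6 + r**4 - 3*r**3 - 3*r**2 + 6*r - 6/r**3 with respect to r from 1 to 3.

-34498/105

By the power rule, an antiderivative is F(r) = -r**7/7 + r**5/5 - 3*r**4/4 - r**3 + 3*r**2 + 3/r**2.
Then F(3) - F(1) = (-136183/420) - (603/140) = -34498/105.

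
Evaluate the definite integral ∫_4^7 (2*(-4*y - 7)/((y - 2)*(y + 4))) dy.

-5*log(5) - 3*log(11) + 14*log(2)

Factor the denominator: y**2 + 2*y - 8 = (y + 4)(y - 2).
Partial fractions: 2*(-4*y - 7)/((y - 2)*(y + 4)) = -3/(y + 4) - 5/(y - 2).
An antiderivative is F(y) = -5*log(y - 2) - 3*log(y + 4).
Then F(7) - F(4) = (-5*log(5) - 3*log(11)) - (-14*log(2)) = -5*log(5) - 3*log(11) + 14*log(2).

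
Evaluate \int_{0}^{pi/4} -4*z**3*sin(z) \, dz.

Integrate by parts 3 times (u = z^3, dv = -4*sin(z) dz).
An antiderivative is F(z) = 4*z**3*cos(z) - 12*z**2*sin(z) - 24*z*cos(z) + 24*sin(z).
Then F(pi/4) - F(0) = (sqrt(2)*(-96*pi - 12*pi**2 + pi**3 + 384)/32) - (0) = sqrt(2)*(-96*pi - 12*pi**2 + pi**3 + 384)/32.

sqrt(2)*(-96*pi - 12*pi**2 + pi**3 + 384)/32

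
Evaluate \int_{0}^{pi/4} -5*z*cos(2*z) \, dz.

Integrate by parts once (u = z, dv = -5*cos(2*z) dz).
An antiderivative is F(z) = -5*z*sin(2*z)/2 - 5*cos(2*z)/4.
Then F(pi/4) - F(0) = (-5*pi/8) - (-5/4) = 5/4 - 5*pi/8.

5/4 - 5*pi/8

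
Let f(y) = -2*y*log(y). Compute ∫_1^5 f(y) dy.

12 - 25*log(5)

Integrate by parts once (u = ln y, dv = -2*y dy).
An antiderivative is F(y) = -y**2*(2*log(y) - 1)/2.
Then F(5) - F(1) = (25/2 - 25*log(5)) - (1/2) = 12 - 25*log(5).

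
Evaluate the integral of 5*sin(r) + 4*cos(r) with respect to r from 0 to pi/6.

An antiderivative is F(r) = 4*sin(r) - 5*cos(r).
Then F(pi/6) - F(0) = (2 - 5*sqrt(3)/2) - (-5) = 7 - 5*sqrt(3)/2.

7 - 5*sqrt(3)/2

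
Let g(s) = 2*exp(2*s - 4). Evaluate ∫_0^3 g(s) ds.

Let u = 2*s - 4, so du = 2 ds. When s = 0, u = -4; when s = 3, u = 2.
The integral becomes ∫ exp(u) du from -4 to 2, with antiderivative exp(u).
Back in s: F(s) = exp(2*s - 4).
Then F(3) - F(0) = (exp(2)) - (exp(-4)) = -(1 - exp(6))*exp(-4).

-(1 - exp(6))*exp(-4)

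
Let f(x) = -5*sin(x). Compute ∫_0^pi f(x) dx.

An antiderivative is F(x) = 5*cos(x).
Then F(pi) - F(0) = (-5) - (5) = -10.

-10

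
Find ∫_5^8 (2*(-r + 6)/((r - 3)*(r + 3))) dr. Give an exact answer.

Factor the denominator: r**2 - 9 = (r + 3)(r - 3).
Partial fractions: 2*(-r + 6)/((r - 3)*(r + 3)) = -3/(r + 3) + 1/(r - 3).
An antiderivative is F(r) = log(r - 3) - 3*log(r + 3).
Then F(8) - F(5) = (-3*log(11) + log(5)) - (-8*log(2)) = -3*log(11) + log(5) + 8*log(2).

-3*log(11) + log(5) + 8*log(2)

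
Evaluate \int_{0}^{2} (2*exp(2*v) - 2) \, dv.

-5 + exp(4)

An antiderivative is F(v) = exp(2*v) - 2*v.
Then F(2) - F(0) = (-4 + exp(4)) - (1) = -5 + exp(4).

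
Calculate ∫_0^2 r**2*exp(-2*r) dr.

(-13 + exp(4))*exp(-4)/4

Integrate by parts twice (u = r^2, dv = exp(-2*r) dr).
An antiderivative is F(r) = (-2*r**2 - 2*r - 1)*exp(-2*r)/4.
Then F(2) - F(0) = (-13*exp(-4)/4) - (-1/4) = (-13 + exp(4))*exp(-4)/4.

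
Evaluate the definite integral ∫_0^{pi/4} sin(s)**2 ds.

Use the identity sin^2(s) = (1 - cos(2*s))/2.
An antiderivative is F(s) = s/2 - sin(2*s)/4.
Then F(pi/4) - F(0) = (-1/4 + pi/8) - (0) = -1/4 + pi/8.

-1/4 + pi/8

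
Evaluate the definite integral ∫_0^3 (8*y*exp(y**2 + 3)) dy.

Let u = y**2 + 3, so du = 2*y dy. When y = 0, u = 3; when y = 3, u = 12.
The integral becomes 4·∫ exp(u) du from 3 to 12, with antiderivative 4*exp(u).
Back in y: F(y) = 4*exp(y**2 + 3).
Then F(3) - F(0) = (4*exp(12)) - (4*exp(3)) = -4*(1 - exp(9))*exp(3).

-4*(1 - exp(9))*exp(3)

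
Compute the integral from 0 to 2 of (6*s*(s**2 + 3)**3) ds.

1740

Let u = s**2 + 3, so du = 2*s ds. When s = 0, u = 3; when s = 2, u = 7.
The integral becomes 3·∫ u**3 du from 3 to 7, with antiderivative 3*u**4/4.
Back in s: F(s) = 3*(s**2 + 3)**4/4.
Then F(2) - F(0) = (7203/4) - (243/4) = 1740.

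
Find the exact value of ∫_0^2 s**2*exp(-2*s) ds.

(-13 + exp(4))*exp(-4)/4

Integrate by parts twice (u = s^2, dv = exp(-2*s) ds).
An antiderivative is F(s) = (-2*s**2 - 2*s - 1)*exp(-2*s)/4.
Then F(2) - F(0) = (-13*exp(-4)/4) - (-1/4) = (-13 + exp(4))*exp(-4)/4.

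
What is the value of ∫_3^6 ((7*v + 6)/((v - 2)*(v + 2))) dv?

Factor the denominator: v**2 - 4 = (v + 2)(v - 2).
Partial fractions: (7*v + 6)/((v - 2)*(v + 2)) = 2/(v + 2) + 5/(v - 2).
An antiderivative is F(v) = 5*log(v - 2) + 2*log(v + 2).
Then F(6) - F(3) = (16*log(2)) - (log(25)) = -2*log(5) + 16*log(2).

-2*log(5) + 16*log(2)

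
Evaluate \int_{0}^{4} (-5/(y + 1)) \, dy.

-5*log(5)

An antiderivative is F(y) = -5*log(y + 1).
Then F(4) - F(0) = (-5*log(5)) - (0) = -5*log(5).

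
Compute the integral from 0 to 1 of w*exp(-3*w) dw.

Integrate by parts once (u = w, dv = exp(-3*w) dw).
An antiderivative is F(w) = (-3*w - 1)*exp(-3*w)/9.
Then F(1) - F(0) = (-4*exp(-3)/9) - (-1/9) = (-4 + exp(3))*exp(-3)/9.

(-4 + exp(3))*exp(-3)/9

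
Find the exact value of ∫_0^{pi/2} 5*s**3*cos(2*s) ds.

15/4 - 15*pi**2/16

Integrate by parts 3 times (u = s^3, dv = 5*cos(2*s) ds).
An antiderivative is F(s) = 5*s**3*sin(2*s)/2 + 15*s**2*cos(2*s)/4 - 15*s*sin(2*s)/4 - 15*cos(2*s)/8.
Then F(pi/2) - F(0) = (15/8 - 15*pi**2/16) - (-15/8) = 15/4 - 15*pi**2/16.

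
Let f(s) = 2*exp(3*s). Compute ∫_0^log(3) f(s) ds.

Let u = exp(s), so du = exp(s) ds. When s = 0, u = 1; when s = log(3), u = 3.
The integral becomes 2·∫ u**2 du from 1 to 3, with antiderivative 2*u**3/3.
Back in s: F(s) = 2*exp(3*s)/3.
Then F(log(3)) - F(0) = (18) - (2/3) = 52/3.

52/3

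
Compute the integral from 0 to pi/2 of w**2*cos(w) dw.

Integrate by parts twice (u = w^2, dv = cos(w) dw).
An antiderivative is F(w) = w**2*sin(w) + 2*w*cos(w) - 2*sin(w).
Then F(pi/2) - F(0) = (-2 + pi**2/4) - (0) = -2 + pi**2/4.

-2 + pi**2/4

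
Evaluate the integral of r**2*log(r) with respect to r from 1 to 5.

Integrate by parts once (u = ln r, dv = r**2 dr).
An antiderivative is F(r) = r**3*(3*log(r) - 1)/9.
Then F(5) - F(1) = (-125/9 + 125*log(5)/3) - (-1/9) = -124/9 + 125*log(5)/3.

-124/9 + 125*log(5)/3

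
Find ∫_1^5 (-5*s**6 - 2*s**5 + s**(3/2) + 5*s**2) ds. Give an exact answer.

-6384482/105 + 10*sqrt(5)

By the power rule, an antiderivative is F(s) = -5*s**7/7 - s**6/3 + 2*s**(5/2)/5 + 5*s**3/3.
Then F(5) - F(1) = (-425625/7 + 10*sqrt(5)) - (107/105) = -6384482/105 + 10*sqrt(5).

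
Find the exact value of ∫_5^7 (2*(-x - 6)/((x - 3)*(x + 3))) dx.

Factor the denominator: x**2 - 9 = (x + 3)(x - 3).
Partial fractions: 2*(-x - 6)/((x - 3)*(x + 3)) = 1/(x + 3) - 3/(x - 3).
An antiderivative is F(x) = -3*log(x - 3) + log(x + 3).
Then F(7) - F(5) = (log(5/32)) - (0) = log(5/32).

log(5/32)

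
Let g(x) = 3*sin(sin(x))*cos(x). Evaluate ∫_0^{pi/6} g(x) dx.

Let u = sin(x), so du = cos(x) dx. When x = 0, u = 0; when x = pi/6, u = 1/2.
The integral becomes 3·∫ sin(u) du from 0 to 1/2, with antiderivative -3*cos(u).
Back in x: F(x) = -3*cos(sin(x)).
Then F(pi/6) - F(0) = (-3*cos(1/2)) - (-3) = 3 - 3*cos(1/2).

3 - 3*cos(1/2)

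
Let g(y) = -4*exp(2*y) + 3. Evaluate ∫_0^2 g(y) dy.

An antiderivative is F(y) = -2*exp(2*y) + 3*y.
Then F(2) - F(0) = (6 - 2*exp(4)) - (-2) = 8 - 2*exp(4).

8 - 2*exp(4)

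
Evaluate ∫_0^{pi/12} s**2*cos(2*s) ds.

Integrate by parts twice (u = s^2, dv = cos(2*s) ds).
An antiderivative is F(s) = s**2*sin(2*s)/2 + s*cos(2*s)/2 - sin(2*s)/4.
Then F(pi/12) - F(0) = (-1/8 + pi**2/576 + sqrt(3)*pi/48) - (0) = -1/8 + pi**2/576 + sqrt(3)*pi/48.

-1/8 + pi**2/576 + sqrt(3)*pi/48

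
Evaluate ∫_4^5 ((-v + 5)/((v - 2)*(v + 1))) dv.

log(25/24)

Factor the denominator: v**2 - v - 2 = (v + 1)(v - 2).
Partial fractions: (-v + 5)/((v - 2)*(v + 1)) = -2/(v + 1) + 1/(v - 2).
An antiderivative is F(v) = log(v - 2) - 2*log(v + 1).
Then F(5) - F(4) = (-log(12)) - (log(2/25)) = log(25/24).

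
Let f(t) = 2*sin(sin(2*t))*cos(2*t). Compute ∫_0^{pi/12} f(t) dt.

1 - cos(1/2)

Let u = sin(2*t), so du = 2*cos(2*t) dt. When t = 0, u = 0; when t = pi/12, u = 1/2.
The integral becomes ∫ sin(u) du from 0 to 1/2, with antiderivative -cos(u).
Back in t: F(t) = -cos(sin(2*t)).
Then F(pi/12) - F(0) = (-cos(1/2)) - (-1) = 1 - cos(1/2).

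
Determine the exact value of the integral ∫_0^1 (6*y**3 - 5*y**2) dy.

By the power rule, an antiderivative is F(y) = 3*y**4/2 - 5*y**3/3.
Then F(1) - F(0) = (-1/6) - (0) = -1/6.

-1/6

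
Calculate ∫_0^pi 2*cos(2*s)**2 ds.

pi

Use the identity cos^2(2*s) = (1 + cos(4*s))/2.
An antiderivative is F(s) = s + sin(4*s)/4.
Then F(pi) - F(0) = (pi) - (0) = pi.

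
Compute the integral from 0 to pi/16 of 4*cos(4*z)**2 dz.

Use the identity cos^2(4*z) = (1 + cos(8*z))/2.
An antiderivative is F(z) = 2*z + sin(8*z)/4.
Then F(pi/16) - F(0) = (1/4 + pi/8) - (0) = 1/4 + pi/8.

1/4 + pi/8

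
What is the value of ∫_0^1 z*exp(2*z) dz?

Integrate by parts once (u = z, dv = exp(2*z) dz).
An antiderivative is F(z) = (2*z - 1)*exp(2*z)/4.
Then F(1) - F(0) = (exp(2)/4) - (-1/4) = 1/4 + exp(2)/4.

1/4 + exp(2)/4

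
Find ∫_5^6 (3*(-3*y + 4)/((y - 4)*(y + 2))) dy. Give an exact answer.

Factor the denominator: y**2 - 2*y - 8 = (y + 2)(y - 4).
Partial fractions: 3*(-3*y + 4)/((y - 4)*(y + 2)) = -5/(y + 2) - 4/(y - 4).
An antiderivative is F(y) = -4*log(y - 4) - 5*log(y + 2).
Then F(6) - F(5) = (-19*log(2)) - (-5*log(7)) = -19*log(2) + 5*log(7).

-19*log(2) + 5*log(7)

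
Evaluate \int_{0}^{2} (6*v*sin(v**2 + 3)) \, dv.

3*cos(3) - 3*cos(7)

Let u = v**2 + 3, so du = 2*v dv. When v = 0, u = 3; when v = 2, u = 7.
The integral becomes 3·∫ sin(u) du from 3 to 7, with antiderivative -3*cos(u).
Back in v: F(v) = -3*cos(v**2 + 3).
Then F(2) - F(0) = (-3*cos(7)) - (-3*cos(3)) = 3*cos(3) - 3*cos(7).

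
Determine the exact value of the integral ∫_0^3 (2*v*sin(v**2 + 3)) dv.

Let u = v**2 + 3, so du = 2*v dv. When v = 0, u = 3; when v = 3, u = 12.
The integral becomes ∫ sin(u) du from 3 to 12, with antiderivative -cos(u).
Back in v: F(v) = -cos(v**2 + 3).
Then F(3) - F(0) = (-cos(12)) - (-cos(3)) = cos(3) - cos(12).

cos(3) - cos(12)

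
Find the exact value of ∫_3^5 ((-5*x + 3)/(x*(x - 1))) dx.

Factor the denominator: x**2 - x = x(x - 1).
Partial fractions: (-5*x + 3)/(x*(x - 1)) = -3/x - 2/(x - 1).
An antiderivative is F(x) = -3*log(x) - 2*log(x - 1).
Then F(5) - F(3) = (-3*log(5) - 4*log(2)) - (-3*log(3) - 2*log(2)) = -3*log(5) - 2*log(2) + 3*log(3).

-3*log(5) - 2*log(2) + 3*log(3)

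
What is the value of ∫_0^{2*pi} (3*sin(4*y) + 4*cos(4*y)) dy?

An antiderivative is F(y) = sin(4*y) - 3*cos(4*y)/4.
Then F(2*pi) - F(0) = (-3/4) - (-3/4) = 0.

0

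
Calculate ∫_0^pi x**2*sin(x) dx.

Integrate by parts twice (u = x^2, dv = sin(x) dx).
An antiderivative is F(x) = -x**2*cos(x) + 2*x*sin(x) + 2*cos(x).
Then F(pi) - F(0) = (-2 + pi**2) - (2) = -4 + pi**2.

-4 + pi**2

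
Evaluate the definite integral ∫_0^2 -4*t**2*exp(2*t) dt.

1 - 5*exp(4)

Integrate by parts twice (u = t^2, dv = -4*exp(2*t) dt).
An antiderivative is F(t) = (-2*t**2 + 2*t - 1)*exp(2*t).
Then F(2) - F(0) = (-5*exp(4)) - (-1) = 1 - 5*exp(4).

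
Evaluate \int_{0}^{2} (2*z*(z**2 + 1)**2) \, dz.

124/3

Let u = z**2 + 1, so du = 2*z dz. When z = 0, u = 1; when z = 2, u = 5.
The integral becomes ∫ u**2 du from 1 to 5, with antiderivative u**3/3.
Back in z: F(z) = (z**2 + 1)**3/3.
Then F(2) - F(0) = (125/3) - (1/3) = 124/3.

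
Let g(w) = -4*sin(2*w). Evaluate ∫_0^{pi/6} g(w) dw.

-1

An antiderivative is F(w) = 2*cos(2*w).
Then F(pi/6) - F(0) = (1) - (2) = -1.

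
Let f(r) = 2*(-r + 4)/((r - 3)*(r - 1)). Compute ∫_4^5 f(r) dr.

log(27/32)

Factor the denominator: r**2 - 4*r + 3 = (r - 1)(r - 3).
Partial fractions: 2*(-r + 4)/((r - 3)*(r - 1)) = -3/(r - 1) + 1/(r - 3).
An antiderivative is F(r) = log(r - 3) - 3*log(r - 1).
Then F(5) - F(4) = (-log(32)) - (-log(27)) = log(27/32).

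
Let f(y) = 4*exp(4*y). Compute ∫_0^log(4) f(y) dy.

255

Let u = exp(y), so du = exp(y) dy. When y = 0, u = 1; when y = log(4), u = 4.
The integral becomes 4·∫ u**3 du from 1 to 4, with antiderivative u**4.
Back in y: F(y) = exp(4*y).
Then F(log(4)) - F(0) = (256) - (1) = 255.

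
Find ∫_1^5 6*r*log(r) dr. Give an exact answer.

Integrate by parts once (u = ln r, dv = 6*r dr).
An antiderivative is F(r) = 3*r**2*(2*log(r) - 1)/2.
Then F(5) - F(1) = (-75/2 + 75*log(5)) - (-3/2) = -36 + 75*log(5).

-36 + 75*log(5)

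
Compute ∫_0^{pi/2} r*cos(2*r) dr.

Integrate by parts once (u = r, dv = cos(2*r) dr).
An antiderivative is F(r) = r*sin(2*r)/2 + cos(2*r)/4.
Then F(pi/2) - F(0) = (-1/4) - (1/4) = -1/2.

-1/2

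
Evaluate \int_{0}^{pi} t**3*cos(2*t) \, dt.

Integrate by parts 3 times (u = t^3, dv = cos(2*t) dt).
An antiderivative is F(t) = t**3*sin(2*t)/2 + 3*t**2*cos(2*t)/4 - 3*t*sin(2*t)/4 - 3*cos(2*t)/8.
Then F(pi) - F(0) = (-3/8 + 3*pi**2/4) - (-3/8) = 3*pi**2/4.

3*pi**2/4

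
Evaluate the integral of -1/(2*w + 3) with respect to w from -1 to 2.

-log(7)/2

An antiderivative is F(w) = -log(2*w + 3)/2.
Then F(2) - F(-1) = (-log(7)/2) - (0) = -log(7)/2.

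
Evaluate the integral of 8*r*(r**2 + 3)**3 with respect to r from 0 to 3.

Let u = r**2 + 3, so du = 2*r dr. When r = 0, u = 3; when r = 3, u = 12.
The integral becomes 4·∫ u**3 du from 3 to 12, with antiderivative u**4.
Back in r: F(r) = (r**2 + 3)**4.
Then F(3) - F(0) = (20736) - (81) = 20655.

20655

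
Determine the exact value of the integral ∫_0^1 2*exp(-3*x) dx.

An antiderivative is F(x) = -2*exp(-3*x)/3.
Then F(1) - F(0) = (-2*exp(-3)/3) - (-2/3) = 2/3 - 2*exp(-3)/3.

2/3 - 2*exp(-3)/3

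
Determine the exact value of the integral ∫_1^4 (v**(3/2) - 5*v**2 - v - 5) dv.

By the power rule, an antiderivative is F(v) = 2*v**(5/2)/5 - 5*v**3/3 - v**2/2 - 5*v.
Then F(4) - F(1) = (-1828/15) - (-203/30) = -1151/10.

-1151/10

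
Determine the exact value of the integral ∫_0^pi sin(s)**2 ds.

Use the identity sin^2(s) = (1 - cos(2*s))/2.
An antiderivative is F(s) = s/2 - sin(2*s)/4.
Then F(pi) - F(0) = (pi/2) - (0) = pi/2.

pi/2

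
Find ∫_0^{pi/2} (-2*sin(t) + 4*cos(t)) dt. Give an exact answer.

An antiderivative is F(t) = 4*sin(t) + 2*cos(t).
Then F(pi/2) - F(0) = (4) - (2) = 2.

2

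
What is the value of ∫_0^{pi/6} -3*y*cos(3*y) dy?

Integrate by parts once (u = y, dv = -3*cos(3*y) dy).
An antiderivative is F(y) = -y*sin(3*y) - cos(3*y)/3.
Then F(pi/6) - F(0) = (-pi/6) - (-1/3) = 1/3 - pi/6.

1/3 - pi/6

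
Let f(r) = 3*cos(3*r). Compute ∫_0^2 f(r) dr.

sin(6)

Let u = 3*r, so du = 3 dr. When r = 0, u = 0; when r = 2, u = 6.
The integral becomes ∫ cos(u) du from 0 to 6, with antiderivative sin(u).
Back in r: F(r) = sin(3*r).
Then F(2) - F(0) = (sin(6)) - (0) = sin(6).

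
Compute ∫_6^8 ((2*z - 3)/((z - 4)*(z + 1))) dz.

log(18/7)

Factor the denominator: z**2 - 3*z - 4 = (z + 1)(z - 4).
Partial fractions: (2*z - 3)/((z - 4)*(z + 1)) = 1/(z + 1) + 1/(z - 4).
An antiderivative is F(z) = log(z - 4) + log(z + 1).
Then F(8) - F(6) = (log(36)) - (log(14)) = log(18/7).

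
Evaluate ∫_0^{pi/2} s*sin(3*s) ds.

Integrate by parts once (u = s, dv = sin(3*s) ds).
An antiderivative is F(s) = -s*cos(3*s)/3 + sin(3*s)/9.
Then F(pi/2) - F(0) = (-1/9) - (0) = -1/9.

-1/9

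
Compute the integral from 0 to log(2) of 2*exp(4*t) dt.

15/2

Let u = exp(t), so du = exp(t) dt. When t = 0, u = 1; when t = log(2), u = 2.
The integral becomes 2·∫ u**3 du from 1 to 2, with antiderivative u**4/2.
Back in t: F(t) = exp(4*t)/2.
Then F(log(2)) - F(0) = (8) - (1/2) = 15/2.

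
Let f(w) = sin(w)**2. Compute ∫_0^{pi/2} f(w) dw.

pi/4

Use the identity sin^2(w) = (1 - cos(2*w))/2.
An antiderivative is F(w) = w/2 - sin(2*w)/4.
Then F(pi/2) - F(0) = (pi/4) - (0) = pi/4.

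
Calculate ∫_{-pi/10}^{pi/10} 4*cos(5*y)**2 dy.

Use the identity cos^2(5*y) = (1 + cos(10*y))/2.
An antiderivative is F(y) = 2*y + sin(10*y)/5.
Then F(pi/10) - F(-pi/10) = (pi/5) - (-pi/5) = 2*pi/5.

2*pi/5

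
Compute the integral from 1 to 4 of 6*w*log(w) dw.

-45/2 + 96*log(2)

Integrate by parts once (u = ln w, dv = 6*w dw).
An antiderivative is F(w) = 3*w**2*(2*log(w) - 1)/2.
Then F(4) - F(1) = (-24 + 96*log(2)) - (-3/2) = -45/2 + 96*log(2).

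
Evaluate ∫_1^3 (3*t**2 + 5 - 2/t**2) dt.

104/3

By the power rule, an antiderivative is F(t) = t**3 + 5*t + 2/t.
Then F(3) - F(1) = (128/3) - (8) = 104/3.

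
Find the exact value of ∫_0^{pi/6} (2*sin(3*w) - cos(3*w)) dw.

1/3

An antiderivative is F(w) = -sin(3*w)/3 - 2*cos(3*w)/3.
Then F(pi/6) - F(0) = (-1/3) - (-2/3) = 1/3.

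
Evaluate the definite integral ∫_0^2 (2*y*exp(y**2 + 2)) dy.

-exp(2) + exp(6)

Let u = y**2 + 2, so du = 2*y dy. When y = 0, u = 2; when y = 2, u = 6.
The integral becomes ∫ exp(u) du from 2 to 6, with antiderivative exp(u).
Back in y: F(y) = exp(y**2 + 2).
Then F(2) - F(0) = (exp(6)) - (exp(2)) = -exp(2) + exp(6).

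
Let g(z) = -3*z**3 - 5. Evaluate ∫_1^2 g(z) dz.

-65/4

By the power rule, an antiderivative is F(z) = -3*z**4/4 - 5*z.
Then F(2) - F(1) = (-22) - (-23/4) = -65/4.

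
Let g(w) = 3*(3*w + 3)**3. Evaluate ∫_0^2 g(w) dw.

Let u = 3*w + 3, so du = 3 dw. When w = 0, u = 3; when w = 2, u = 9.
The integral becomes ∫ u**3 du from 3 to 9, with antiderivative u**4/4.
Back in w: F(w) = (3*w + 3)**4/4.
Then F(2) - F(0) = (6561/4) - (81/4) = 1620.

1620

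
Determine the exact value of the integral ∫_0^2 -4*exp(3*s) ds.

An antiderivative is F(s) = -4*exp(3*s)/3.
Then F(2) - F(0) = (-4*exp(6)/3) - (-4/3) = 4/3 - 4*exp(6)/3.

4/3 - 4*exp(6)/3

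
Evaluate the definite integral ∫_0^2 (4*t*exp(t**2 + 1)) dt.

-2*exp(1)*(1 - exp(4))

Let u = t**2 + 1, so du = 2*t dt. When t = 0, u = 1; when t = 2, u = 5.
The integral becomes 2·∫ exp(u) du from 1 to 5, with antiderivative 2*exp(u).
Back in t: F(t) = 2*exp(t**2 + 1).
Then F(2) - F(0) = (2*exp(5)) - (2*exp(1)) = -2*exp(1)*(1 - exp(4)).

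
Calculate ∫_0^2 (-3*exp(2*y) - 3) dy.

-3*exp(4)/2 - 9/2

An antiderivative is F(y) = -3*exp(2*y)/2 - 3*y.
Then F(2) - F(0) = (-3*exp(4)/2 - 6) - (-3/2) = -3*exp(4)/2 - 9/2.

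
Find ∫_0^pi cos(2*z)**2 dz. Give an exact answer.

pi/2

Use the identity cos^2(2*z) = (1 + cos(4*z))/2.
An antiderivative is F(z) = z/2 + sin(4*z)/8.
Then F(pi) - F(0) = (pi/2) - (0) = pi/2.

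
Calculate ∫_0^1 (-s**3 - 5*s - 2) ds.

-19/4

By the power rule, an antiderivative is F(s) = -s**4/4 - 5*s**2/2 - 2*s.
Then F(1) - F(0) = (-19/4) - (0) = -19/4.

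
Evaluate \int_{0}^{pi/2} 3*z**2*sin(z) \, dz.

Integrate by parts twice (u = z^2, dv = 3*sin(z) dz).
An antiderivative is F(z) = -3*z**2*cos(z) + 6*z*sin(z) + 6*cos(z).
Then F(pi/2) - F(0) = (3*pi) - (6) = -6 + 3*pi.

-6 + 3*pi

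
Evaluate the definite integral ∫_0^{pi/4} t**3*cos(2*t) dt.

Integrate by parts 3 times (u = t^3, dv = cos(2*t) dt).
An antiderivative is F(t) = t**3*sin(2*t)/2 + 3*t**2*cos(2*t)/4 - 3*t*sin(2*t)/4 - 3*cos(2*t)/8.
Then F(pi/4) - F(0) = (pi*(-24 + pi**2)/128) - (-3/8) = -3*pi/16 + pi**3/128 + 3/8.

-3*pi/16 + pi**3/128 + 3/8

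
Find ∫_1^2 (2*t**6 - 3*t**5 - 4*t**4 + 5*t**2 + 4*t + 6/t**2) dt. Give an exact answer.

137/210

By the power rule, an antiderivative is F(t) = 2*t**7/7 - t**6/2 - 4*t**5/5 + 5*t**3/3 + 2*t**2 - 6/t.
Then F(2) - F(1) = (-283/105) - (-703/210) = 137/210.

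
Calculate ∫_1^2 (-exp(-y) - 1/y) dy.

An antiderivative is F(y) = -log(y) + exp(-y).
Then F(2) - F(1) = (-log(2) + exp(-2)) - (exp(-1)) = -log(2) - exp(-1) + exp(-2).

-log(2) - exp(-1) + exp(-2)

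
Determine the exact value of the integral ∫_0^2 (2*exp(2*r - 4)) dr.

1 - exp(-4)

Let u = 2*r - 4, so du = 2 dr. When r = 0, u = -4; when r = 2, u = 0.
The integral becomes ∫ exp(u) du from -4 to 0, with antiderivative exp(u).
Back in r: F(r) = exp(2*r - 4).
Then F(2) - F(0) = (1) - (exp(-4)) = 1 - exp(-4).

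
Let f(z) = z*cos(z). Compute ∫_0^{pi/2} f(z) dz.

-1 + pi/2

Integrate by parts once (u = z, dv = cos(z) dz).
An antiderivative is F(z) = z*sin(z) + cos(z).
Then F(pi/2) - F(0) = (pi/2) - (1) = -1 + pi/2.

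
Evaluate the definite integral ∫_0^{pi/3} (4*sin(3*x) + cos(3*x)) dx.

An antiderivative is F(x) = sin(3*x)/3 - 4*cos(3*x)/3.
Then F(pi/3) - F(0) = (4/3) - (-4/3) = 8/3.

8/3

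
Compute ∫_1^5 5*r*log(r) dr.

-30 + 125*log(5)/2

Integrate by parts once (u = ln r, dv = 5*r dr).
An antiderivative is F(r) = 5*r**2*(2*log(r) - 1)/4.
Then F(5) - F(1) = (-125/4 + 125*log(5)/2) - (-5/4) = -30 + 125*log(5)/2.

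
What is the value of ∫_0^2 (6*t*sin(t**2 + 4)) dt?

Let u = t**2 + 4, so du = 2*t dt. When t = 0, u = 4; when t = 2, u = 8.
The integral becomes 3·∫ sin(u) du from 4 to 8, with antiderivative -3*cos(u).
Back in t: F(t) = -3*cos(t**2 + 4).
Then F(2) - F(0) = (-3*cos(8)) - (-3*cos(4)) = 3*cos(4) - 3*cos(8).

3*cos(4) - 3*cos(8)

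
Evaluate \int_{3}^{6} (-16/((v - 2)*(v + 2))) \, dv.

Factor the denominator: v**2 - 4 = (v + 2)(v - 2).
Partial fractions: -16/((v - 2)*(v + 2)) = 4/(v + 2) - 4/(v - 2).
An antiderivative is F(v) = -4*log(v - 2) + 4*log(v + 2).
Then F(6) - F(3) = (log(16)) - (4*log(5)) = -4*log(5) + 4*log(2).

-4*log(5) + 4*log(2)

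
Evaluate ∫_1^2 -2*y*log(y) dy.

Integrate by parts once (u = ln y, dv = -2*y dy).
An antiderivative is F(y) = -y**2*(2*log(y) - 1)/2.
Then F(2) - F(1) = (2 - log(16)) - (1/2) = 3/2 - log(16).

3/2 - log(16)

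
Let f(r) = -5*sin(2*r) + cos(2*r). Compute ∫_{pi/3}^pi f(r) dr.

An antiderivative is F(r) = sin(2*r)/2 + 5*cos(2*r)/2.
Then F(pi) - F(pi/3) = (5/2) - (-5/4 + sqrt(3)/4) = 15/4 - sqrt(3)/4.

15/4 - sqrt(3)/4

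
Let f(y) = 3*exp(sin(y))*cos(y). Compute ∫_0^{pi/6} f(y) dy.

Let u = sin(y), so du = cos(y) dy. When y = 0, u = 0; when y = pi/6, u = 1/2.
The integral becomes 3·∫ exp(u) du from 0 to 1/2, with antiderivative 3*exp(u).
Back in y: F(y) = 3*exp(sin(y)).
Then F(pi/6) - F(0) = (3*exp(1/2)) - (3) = -3 + 3*exp(1/2).

-3 + 3*exp(1/2)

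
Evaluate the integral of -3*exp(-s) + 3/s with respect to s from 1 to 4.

An antiderivative is F(s) = 3*log(s) + 3*exp(-s).
Then F(4) - F(1) = (3*exp(-4) + 6*log(2)) - (3*exp(-1)) = -3*exp(-1) + 3*exp(-4) + 6*log(2).

-3*exp(-1) + 3*exp(-4) + 6*log(2)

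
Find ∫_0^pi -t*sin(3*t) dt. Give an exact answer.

-pi/3

Integrate by parts once (u = t, dv = -sin(3*t) dt).
An antiderivative is F(t) = t*cos(3*t)/3 - sin(3*t)/9.
Then F(pi) - F(0) = (-pi/3) - (0) = -pi/3.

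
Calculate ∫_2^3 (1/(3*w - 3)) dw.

An antiderivative is F(w) = log(3*w - 3)/3.
Then F(3) - F(2) = (log(6)/3) - (log(3)/3) = log(2)/3.

log(2)/3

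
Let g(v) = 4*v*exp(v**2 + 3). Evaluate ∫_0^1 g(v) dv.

-2*(1 - exp(1))*exp(3)

Let u = v**2 + 3, so du = 2*v dv. When v = 0, u = 3; when v = 1, u = 4.
The integral becomes 2·∫ exp(u) du from 3 to 4, with antiderivative 2*exp(u).
Back in v: F(v) = 2*exp(v**2 + 3).
Then F(1) - F(0) = (2*exp(4)) - (2*exp(3)) = -2*(1 - exp(1))*exp(3).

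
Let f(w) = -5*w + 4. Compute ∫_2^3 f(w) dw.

-17/2

By the power rule, an antiderivative is F(w) = -5*w**2/2 + 4*w.
Then F(3) - F(2) = (-21/2) - (-2) = -17/2.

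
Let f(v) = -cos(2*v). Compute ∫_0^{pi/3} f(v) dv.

-sqrt(3)/4

An antiderivative is F(v) = -sin(2*v)/2.
Then F(pi/3) - F(0) = (-sqrt(3)/4) - (0) = -sqrt(3)/4.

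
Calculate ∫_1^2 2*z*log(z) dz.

-3/2 + log(16)

Integrate by parts once (u = ln z, dv = 2*z dz).
An antiderivative is F(z) = z**2*(2*log(z) - 1)/2.
Then F(2) - F(1) = (-2 + log(16)) - (-1/2) = -3/2 + log(16).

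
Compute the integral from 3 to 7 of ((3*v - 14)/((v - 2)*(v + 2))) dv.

Factor the denominator: v**2 - 4 = (v + 2)(v - 2).
Partial fractions: (3*v - 14)/((v - 2)*(v + 2)) = 5/(v + 2) - 2/(v - 2).
An antiderivative is F(v) = -2*log(v - 2) + 5*log(v + 2).
Then F(7) - F(3) = (-2*log(5) + 10*log(3)) - (5*log(5)) = -7*log(5) + 10*log(3).

-7*log(5) + 10*log(3)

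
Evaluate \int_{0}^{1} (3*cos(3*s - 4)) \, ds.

-sin(1) + sin(4)

Let u = 3*s - 4, so du = 3 ds. When s = 0, u = -4; when s = 1, u = -1.
The integral becomes ∫ cos(u) du from -4 to -1, with antiderivative sin(u).
Back in s: F(s) = sin(3*s - 4).
Then F(1) - F(0) = (-sin(1)) - (-sin(4)) = -sin(1) + sin(4).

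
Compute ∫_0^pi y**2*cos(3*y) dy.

-2*pi/9

Integrate by parts twice (u = y^2, dv = cos(3*y) dy).
An antiderivative is F(y) = y**2*sin(3*y)/3 + 2*y*cos(3*y)/9 - 2*sin(3*y)/27.
Then F(pi) - F(0) = (-2*pi/9) - (0) = -2*pi/9.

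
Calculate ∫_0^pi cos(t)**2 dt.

pi/2

Use the identity cos^2(t) = (1 + cos(2*t))/2.
An antiderivative is F(t) = t/2 + sin(2*t)/4.
Then F(pi) - F(0) = (pi/2) - (0) = pi/2.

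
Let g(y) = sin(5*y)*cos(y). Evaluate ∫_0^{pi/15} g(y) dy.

-sqrt(6*sqrt(5) + 30)/64 - sqrt(5)/192 + 41/192

Use the identity sin(5*y)cos(y) = [sin(6*y) + sin(4*y)]/2.
An antiderivative is F(y) = -cos(4*y)/8 - cos(6*y)/12.
Then F(pi/15) - F(0) = (-sqrt(6*sqrt(5) + 30)/64 - sqrt(5)/192 + 1/192) - (-5/24) = -sqrt(6*sqrt(5) + 30)/64 - sqrt(5)/192 + 41/192.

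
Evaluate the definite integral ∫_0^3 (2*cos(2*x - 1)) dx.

sin(5) + sin(1)

Let u = 2*x - 1, so du = 2 dx. When x = 0, u = -1; when x = 3, u = 5.
The integral becomes ∫ cos(u) du from -1 to 5, with antiderivative sin(u).
Back in x: F(x) = sin(2*x - 1).
Then F(3) - F(0) = (sin(5)) - (-sin(1)) = sin(5) + sin(1).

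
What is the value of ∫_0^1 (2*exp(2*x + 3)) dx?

-exp(3) + exp(5)

Let u = 2*x + 3, so du = 2 dx. When x = 0, u = 3; when x = 1, u = 5.
The integral becomes ∫ exp(u) du from 3 to 5, with antiderivative exp(u).
Back in x: F(x) = exp(2*x + 3).
Then F(1) - F(0) = (exp(5)) - (exp(3)) = -exp(3) + exp(5).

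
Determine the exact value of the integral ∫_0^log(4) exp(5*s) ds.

1023/5

Let u = exp(s), so du = exp(s) ds. When s = 0, u = 1; when s = log(4), u = 4.
The integral becomes ∫ u**4 du from 1 to 4, with antiderivative u**5/5.
Back in s: F(s) = exp(5*s)/5.
Then F(log(4)) - F(0) = (1024/5) - (1/5) = 1023/5.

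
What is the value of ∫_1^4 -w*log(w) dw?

15/4 - 16*log(2)

Integrate by parts once (u = ln w, dv = -w dw).
An antiderivative is F(w) = -w**2*(2*log(w) - 1)/4.
Then F(4) - F(1) = (4 - 16*log(2)) - (1/4) = 15/4 - 16*log(2).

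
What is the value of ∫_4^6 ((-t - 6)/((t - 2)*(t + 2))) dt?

Factor the denominator: t**2 - 4 = (t + 2)(t - 2).
Partial fractions: (-t - 6)/((t - 2)*(t + 2)) = 1/(t + 2) - 2/(t - 2).
An antiderivative is F(t) = -2*log(t - 2) + log(t + 2).
Then F(6) - F(4) = (-log(2)) - (log(3/2)) = -log(3).

-log(3)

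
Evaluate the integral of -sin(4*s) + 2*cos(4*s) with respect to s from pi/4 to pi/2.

1/2

An antiderivative is F(s) = sin(4*s)/2 + cos(4*s)/4.
Then F(pi/2) - F(pi/4) = (1/4) - (-1/4) = 1/2.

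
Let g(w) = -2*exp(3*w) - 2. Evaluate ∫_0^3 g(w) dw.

-2*exp(9)/3 - 16/3

An antiderivative is F(w) = -2*exp(3*w)/3 - 2*w.
Then F(3) - F(0) = (-2*exp(9)/3 - 6) - (-2/3) = -2*exp(9)/3 - 16/3.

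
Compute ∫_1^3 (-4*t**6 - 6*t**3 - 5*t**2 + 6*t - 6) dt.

-29410/21

By the power rule, an antiderivative is F(t) = -4*t**7/7 - 3*t**4/2 - 5*t**3/3 + 3*t**2 - 6*t.
Then F(3) - F(1) = (-19701/14) - (-283/42) = -29410/21.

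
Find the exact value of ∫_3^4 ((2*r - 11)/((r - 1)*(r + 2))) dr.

Factor the denominator: r**2 + r - 2 = (r + 2)(r - 1).
Partial fractions: (2*r - 11)/((r - 1)*(r + 2)) = 5/(r + 2) - 3/(r - 1).
An antiderivative is F(r) = -3*log(r - 1) + 5*log(r + 2).
Then F(4) - F(3) = (2*log(3) + 5*log(2)) - (-3*log(2) + 5*log(5)) = -5*log(5) + 2*log(3) + 8*log(2).

-5*log(5) + 2*log(3) + 8*log(2)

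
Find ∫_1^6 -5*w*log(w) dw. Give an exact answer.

Integrate by parts once (u = ln w, dv = -5*w dw).
An antiderivative is F(w) = -5*w**2*(2*log(w) - 1)/4.
Then F(6) - F(1) = (-90*log(3) - 90*log(2) + 45) - (5/4) = -90*log(3) - 90*log(2) + 175/4.

-90*log(3) - 90*log(2) + 175/4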